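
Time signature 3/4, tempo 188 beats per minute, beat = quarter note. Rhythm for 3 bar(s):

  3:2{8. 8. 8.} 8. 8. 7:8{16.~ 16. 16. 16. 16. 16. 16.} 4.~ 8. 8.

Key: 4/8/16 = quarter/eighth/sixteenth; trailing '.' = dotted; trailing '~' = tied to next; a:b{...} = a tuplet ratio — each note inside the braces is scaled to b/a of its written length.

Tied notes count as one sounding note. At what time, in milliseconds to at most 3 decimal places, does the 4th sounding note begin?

1. 0.0ms @ 0 + 159.574ms (1/2)
2. 159.574ms @ 1/2 + 159.574ms (1/2)
3. 319.149ms @ 1 + 159.574ms (1/2)
4. 478.723ms @ 3/2 + 239.362ms (3/4)
5. 718.085ms @ 9/4 + 239.362ms (3/4)
6. 957.447ms @ 3 + 273.556ms (6/7)
7. 1231.003ms @ 27/7 + 136.778ms (3/7)
8. 1367.781ms @ 30/7 + 136.778ms (3/7)
9. 1504.559ms @ 33/7 + 136.778ms (3/7)
10. 1641.337ms @ 36/7 + 136.778ms (3/7)
11. 1778.116ms @ 39/7 + 136.778ms (3/7)
12. 1914.894ms @ 6 + 718.085ms (9/4)
13. 2632.979ms @ 33/4 + 239.362ms (3/4)

note 4 onset = 3/2b = 478.723ms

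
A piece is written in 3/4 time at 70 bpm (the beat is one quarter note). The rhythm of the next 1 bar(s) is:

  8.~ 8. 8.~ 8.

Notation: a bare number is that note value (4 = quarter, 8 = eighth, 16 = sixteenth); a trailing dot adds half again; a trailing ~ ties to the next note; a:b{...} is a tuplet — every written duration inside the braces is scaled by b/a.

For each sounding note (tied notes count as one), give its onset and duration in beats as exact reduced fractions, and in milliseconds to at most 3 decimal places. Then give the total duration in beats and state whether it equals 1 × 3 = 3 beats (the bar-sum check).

1) 0.0ms=0b +1285.714ms=3/2b
2) 1285.714ms=3/2b +1285.714ms=3/2b
Σ=3b of 3 (70bpm 3/4) — PASS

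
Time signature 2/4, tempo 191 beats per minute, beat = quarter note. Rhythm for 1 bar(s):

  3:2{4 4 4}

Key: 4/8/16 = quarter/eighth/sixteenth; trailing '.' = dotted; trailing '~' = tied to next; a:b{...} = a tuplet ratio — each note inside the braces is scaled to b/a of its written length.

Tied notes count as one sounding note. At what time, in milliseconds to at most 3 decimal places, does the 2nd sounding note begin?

1. 0.0ms @ 0 + 209.424ms (2/3)
2. 209.424ms @ 2/3 + 209.424ms (2/3)
3. 418.848ms @ 4/3 + 209.424ms (2/3)

note 2 onset = 2/3b = 209.424ms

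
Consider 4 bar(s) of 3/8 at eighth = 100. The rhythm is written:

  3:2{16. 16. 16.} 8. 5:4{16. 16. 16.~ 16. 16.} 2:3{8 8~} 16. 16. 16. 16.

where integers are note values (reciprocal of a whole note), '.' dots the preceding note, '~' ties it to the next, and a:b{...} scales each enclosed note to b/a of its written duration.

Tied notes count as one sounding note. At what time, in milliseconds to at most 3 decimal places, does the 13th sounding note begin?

1. 0.0ms @ 0 + 300.0ms (1/2)
2. 300.0ms @ 1/2 + 300.0ms (1/2)
3. 600.0ms @ 1 + 300.0ms (1/2)
4. 900.0ms @ 3/2 + 900.0ms (3/2)
5. 1800.0ms @ 3 + 360.0ms (3/5)
6. 2160.0ms @ 18/5 + 360.0ms (3/5)
7. 2520.0ms @ 21/5 + 720.0ms (6/5)
8. 3240.0ms @ 27/5 + 360.0ms (3/5)
9. 3600.0ms @ 6 + 900.0ms (3/2)
10. 4500.0ms @ 15/2 + 1350.0ms (9/4)
11. 5850.0ms @ 39/4 + 450.0ms (3/4)
12. 6300.0ms @ 21/2 + 450.0ms (3/4)
13. 6750.0ms @ 45/4 + 450.0ms (3/4)

note 13 onset = 45/4b = 6750.0ms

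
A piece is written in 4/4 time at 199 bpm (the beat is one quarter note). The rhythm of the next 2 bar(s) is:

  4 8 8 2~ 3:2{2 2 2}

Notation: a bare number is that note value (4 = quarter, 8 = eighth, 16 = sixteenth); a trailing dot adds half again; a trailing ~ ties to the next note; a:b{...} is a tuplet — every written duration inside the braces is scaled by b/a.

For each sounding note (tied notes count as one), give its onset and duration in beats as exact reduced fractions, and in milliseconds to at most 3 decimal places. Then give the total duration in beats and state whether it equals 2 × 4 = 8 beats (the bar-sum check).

1) 0.0ms=0b +301.508ms=1b
2) 301.508ms=1b +150.754ms=1/2b
3) 452.261ms=3/2b +150.754ms=1/2b
4) 603.015ms=2b +1005.025ms=10/3b
5) 1608.04ms=16/3b +402.01ms=4/3b
6) 2010.05ms=20/3b +402.01ms=4/3b
Σ=8b of 8 (199bpm 4/4) — PASS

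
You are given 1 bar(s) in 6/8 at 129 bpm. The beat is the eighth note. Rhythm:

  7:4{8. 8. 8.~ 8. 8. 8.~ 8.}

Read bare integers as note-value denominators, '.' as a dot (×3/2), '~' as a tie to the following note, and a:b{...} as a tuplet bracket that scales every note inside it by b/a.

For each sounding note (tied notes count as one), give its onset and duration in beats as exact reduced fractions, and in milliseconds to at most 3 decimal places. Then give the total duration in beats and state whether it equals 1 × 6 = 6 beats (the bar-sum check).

1) 0.0ms=0b +398.671ms=6/7b
2) 398.671ms=6/7b +398.671ms=6/7b
3) 797.342ms=12/7b +797.342ms=12/7b
4) 1594.684ms=24/7b +398.671ms=6/7b
5) 1993.355ms=30/7b +797.342ms=12/7b
Σ=6b of 6 (129bpm 6/8) — PASS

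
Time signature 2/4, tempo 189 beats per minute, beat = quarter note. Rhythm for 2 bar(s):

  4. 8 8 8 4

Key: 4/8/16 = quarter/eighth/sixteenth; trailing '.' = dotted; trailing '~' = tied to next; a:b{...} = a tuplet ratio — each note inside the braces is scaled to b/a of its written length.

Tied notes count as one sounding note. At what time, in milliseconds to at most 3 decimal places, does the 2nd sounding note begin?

1. 0.0ms @ 0 + 476.19ms (3/2)
2. 476.19ms @ 3/2 + 158.73ms (1/2)
3. 634.921ms @ 2 + 158.73ms (1/2)
4. 793.651ms @ 5/2 + 158.73ms (1/2)
5. 952.381ms @ 3 + 317.46ms (1)

note 2 onset = 3/2b = 476.19ms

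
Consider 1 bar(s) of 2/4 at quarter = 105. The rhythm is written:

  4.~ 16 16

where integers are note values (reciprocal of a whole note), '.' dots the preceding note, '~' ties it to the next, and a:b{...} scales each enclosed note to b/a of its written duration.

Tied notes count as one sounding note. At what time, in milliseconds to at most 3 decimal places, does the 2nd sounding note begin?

1. 0.0ms @ 0 + 1000.0ms (7/4)
2. 1000.0ms @ 7/4 + 142.857ms (1/4)

note 2 onset = 7/4b = 1000.0ms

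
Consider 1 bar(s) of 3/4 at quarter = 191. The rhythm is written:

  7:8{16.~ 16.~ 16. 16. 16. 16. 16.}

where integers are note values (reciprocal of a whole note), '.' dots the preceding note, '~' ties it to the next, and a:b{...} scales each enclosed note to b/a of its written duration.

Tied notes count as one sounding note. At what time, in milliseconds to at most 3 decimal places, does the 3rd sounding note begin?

1. 0.0ms @ 0 + 403.889ms (9/7)
2. 403.889ms @ 9/7 + 134.63ms (3/7)
3. 538.519ms @ 12/7 + 134.63ms (3/7)
4. 673.149ms @ 15/7 + 134.63ms (3/7)
5. 807.779ms @ 18/7 + 134.63ms (3/7)

note 3 onset = 12/7b = 538.519ms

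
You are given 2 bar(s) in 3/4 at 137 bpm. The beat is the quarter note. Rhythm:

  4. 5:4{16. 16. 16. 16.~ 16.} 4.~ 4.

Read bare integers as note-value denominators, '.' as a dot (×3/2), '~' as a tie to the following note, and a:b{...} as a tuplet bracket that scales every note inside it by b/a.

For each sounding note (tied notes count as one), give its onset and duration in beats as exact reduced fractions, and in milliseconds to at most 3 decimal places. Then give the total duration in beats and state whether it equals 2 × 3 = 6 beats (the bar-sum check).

1) 0.0ms=0b +656.934ms=3/2b
2) 656.934ms=3/2b +131.387ms=3/10b
3) 788.321ms=9/5b +131.387ms=3/10b
4) 919.708ms=21/10b +131.387ms=3/10b
5) 1051.095ms=12/5b +262.774ms=3/5b
6) 1313.869ms=3b +1313.869ms=3b
Σ=6b of 6 (137bpm 3/4) — PASS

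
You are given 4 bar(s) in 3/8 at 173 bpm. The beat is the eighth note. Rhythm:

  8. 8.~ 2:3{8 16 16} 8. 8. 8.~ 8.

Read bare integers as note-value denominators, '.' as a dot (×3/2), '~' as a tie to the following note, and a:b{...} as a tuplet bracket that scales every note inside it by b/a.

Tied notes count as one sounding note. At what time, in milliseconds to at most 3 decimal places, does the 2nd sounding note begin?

note 2 onset = 3/2b = 520.231ms

1. 0.0ms @ 0 + 520.231ms (3/2)
2. 520.231ms @ 3/2 + 1040.462ms (3)
3. 1560.694ms @ 9/2 + 260.116ms (3/4)
4. 1820.809ms @ 21/4 + 260.116ms (3/4)
5. 2080.925ms @ 6 + 520.231ms (3/2)
6. 2601.156ms @ 15/2 + 520.231ms (3/2)
7. 3121.387ms @ 9 + 1040.462ms (3)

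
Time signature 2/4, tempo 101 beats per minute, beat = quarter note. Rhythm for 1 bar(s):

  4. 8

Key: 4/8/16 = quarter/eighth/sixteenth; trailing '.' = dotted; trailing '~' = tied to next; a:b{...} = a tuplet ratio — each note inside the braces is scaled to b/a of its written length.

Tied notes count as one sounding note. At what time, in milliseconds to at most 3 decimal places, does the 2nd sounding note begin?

1. 0.0ms @ 0 + 891.089ms (3/2)
2. 891.089ms @ 3/2 + 297.03ms (1/2)

note 2 onset = 3/2b = 891.089ms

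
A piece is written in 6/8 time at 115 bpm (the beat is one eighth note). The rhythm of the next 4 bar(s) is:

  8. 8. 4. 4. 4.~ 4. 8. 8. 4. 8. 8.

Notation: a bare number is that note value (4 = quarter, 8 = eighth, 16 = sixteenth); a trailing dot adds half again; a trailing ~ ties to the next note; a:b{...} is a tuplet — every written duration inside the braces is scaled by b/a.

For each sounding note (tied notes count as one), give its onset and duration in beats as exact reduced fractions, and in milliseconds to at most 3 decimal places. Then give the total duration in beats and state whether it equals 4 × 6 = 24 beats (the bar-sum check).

1) 0.0ms=0b +782.609ms=3/2b
2) 782.609ms=3/2b +782.609ms=3/2b
3) 1565.217ms=3b +1565.217ms=3b
4) 3130.435ms=6b +1565.217ms=3b
5) 4695.652ms=9b +3130.435ms=6b
6) 7826.087ms=15b +782.609ms=3/2b
7) 8608.696ms=33/2b +782.609ms=3/2b
8) 9391.304ms=18b +1565.217ms=3b
9) 10956.522ms=21b +782.609ms=3/2b
10) 11739.13ms=45/2b +782.609ms=3/2b
Σ=24b of 24 (115bpm 6/8) — PASS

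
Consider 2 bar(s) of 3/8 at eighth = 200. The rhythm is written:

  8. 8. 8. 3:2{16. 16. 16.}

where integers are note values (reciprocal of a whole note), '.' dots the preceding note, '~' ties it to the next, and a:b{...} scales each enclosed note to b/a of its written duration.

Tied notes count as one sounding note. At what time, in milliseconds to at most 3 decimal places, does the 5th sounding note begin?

1. 0.0ms @ 0 + 450.0ms (3/2)
2. 450.0ms @ 3/2 + 450.0ms (3/2)
3. 900.0ms @ 3 + 450.0ms (3/2)
4. 1350.0ms @ 9/2 + 150.0ms (1/2)
5. 1500.0ms @ 5 + 150.0ms (1/2)
6. 1650.0ms @ 11/2 + 150.0ms (1/2)

note 5 onset = 5b = 1500.0ms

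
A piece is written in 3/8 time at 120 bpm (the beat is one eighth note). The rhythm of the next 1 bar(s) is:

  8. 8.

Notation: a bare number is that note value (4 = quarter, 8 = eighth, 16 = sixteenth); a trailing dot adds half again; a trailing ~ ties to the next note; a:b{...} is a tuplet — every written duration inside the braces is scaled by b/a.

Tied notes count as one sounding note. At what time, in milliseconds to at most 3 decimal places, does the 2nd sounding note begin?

1. 0.0ms @ 0 + 750.0ms (3/2)
2. 750.0ms @ 3/2 + 750.0ms (3/2)

note 2 onset = 3/2b = 750.0ms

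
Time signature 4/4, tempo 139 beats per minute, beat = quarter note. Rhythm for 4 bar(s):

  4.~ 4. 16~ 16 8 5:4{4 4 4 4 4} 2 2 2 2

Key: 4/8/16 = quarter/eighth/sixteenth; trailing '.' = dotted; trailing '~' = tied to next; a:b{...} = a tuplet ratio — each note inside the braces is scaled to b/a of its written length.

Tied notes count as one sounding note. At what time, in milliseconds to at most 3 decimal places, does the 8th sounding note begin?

1. 0.0ms @ 0 + 1294.964ms (3)
2. 1294.964ms @ 3 + 215.827ms (1/2)
3. 1510.791ms @ 7/2 + 215.827ms (1/2)
4. 1726.619ms @ 4 + 345.324ms (4/5)
5. 2071.942ms @ 24/5 + 345.324ms (4/5)
6. 2417.266ms @ 28/5 + 345.324ms (4/5)
7. 2762.59ms @ 32/5 + 345.324ms (4/5)
8. 3107.914ms @ 36/5 + 345.324ms (4/5)
9. 3453.237ms @ 8 + 863.309ms (2)
10. 4316.547ms @ 10 + 863.309ms (2)
11. 5179.856ms @ 12 + 863.309ms (2)
12. 6043.165ms @ 14 + 863.309ms (2)

note 8 onset = 36/5b = 3107.914ms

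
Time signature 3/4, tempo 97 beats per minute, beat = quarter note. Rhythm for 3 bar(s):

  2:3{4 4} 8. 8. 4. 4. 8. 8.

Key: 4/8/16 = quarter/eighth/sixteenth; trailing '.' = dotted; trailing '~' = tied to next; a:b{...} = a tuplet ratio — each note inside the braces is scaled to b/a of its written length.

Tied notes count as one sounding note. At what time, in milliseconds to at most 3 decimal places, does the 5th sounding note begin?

note 5 onset = 9/2b = 2783.505ms

1. 0.0ms @ 0 + 927.835ms (3/2)
2. 927.835ms @ 3/2 + 927.835ms (3/2)
3. 1855.67ms @ 3 + 463.918ms (3/4)
4. 2319.588ms @ 15/4 + 463.918ms (3/4)
5. 2783.505ms @ 9/2 + 927.835ms (3/2)
6. 3711.34ms @ 6 + 927.835ms (3/2)
7. 4639.175ms @ 15/2 + 463.918ms (3/4)
8. 5103.093ms @ 33/4 + 463.918ms (3/4)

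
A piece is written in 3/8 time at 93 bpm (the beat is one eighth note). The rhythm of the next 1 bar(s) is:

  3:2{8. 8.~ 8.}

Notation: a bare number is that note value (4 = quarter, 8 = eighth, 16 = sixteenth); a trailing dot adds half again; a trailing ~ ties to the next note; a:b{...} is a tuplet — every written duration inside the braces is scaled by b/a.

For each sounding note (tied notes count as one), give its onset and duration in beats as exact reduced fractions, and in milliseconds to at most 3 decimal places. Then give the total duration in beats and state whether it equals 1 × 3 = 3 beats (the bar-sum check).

1) 0.0ms=0b +645.161ms=1b
2) 645.161ms=1b +1290.323ms=2b
Σ=3b of 3 (93bpm 3/8) — PASS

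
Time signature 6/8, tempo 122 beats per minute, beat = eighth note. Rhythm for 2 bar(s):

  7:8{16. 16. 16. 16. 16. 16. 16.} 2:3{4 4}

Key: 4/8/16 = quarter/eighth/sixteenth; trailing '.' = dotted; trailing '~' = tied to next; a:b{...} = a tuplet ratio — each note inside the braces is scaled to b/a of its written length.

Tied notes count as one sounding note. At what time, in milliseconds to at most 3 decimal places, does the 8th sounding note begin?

note 8 onset = 6b = 2950.82ms

1. 0.0ms @ 0 + 421.546ms (6/7)
2. 421.546ms @ 6/7 + 421.546ms (6/7)
3. 843.091ms @ 12/7 + 421.546ms (6/7)
4. 1264.637ms @ 18/7 + 421.546ms (6/7)
5. 1686.183ms @ 24/7 + 421.546ms (6/7)
6. 2107.728ms @ 30/7 + 421.546ms (6/7)
7. 2529.274ms @ 36/7 + 421.546ms (6/7)
8. 2950.82ms @ 6 + 1475.41ms (3)
9. 4426.23ms @ 9 + 1475.41ms (3)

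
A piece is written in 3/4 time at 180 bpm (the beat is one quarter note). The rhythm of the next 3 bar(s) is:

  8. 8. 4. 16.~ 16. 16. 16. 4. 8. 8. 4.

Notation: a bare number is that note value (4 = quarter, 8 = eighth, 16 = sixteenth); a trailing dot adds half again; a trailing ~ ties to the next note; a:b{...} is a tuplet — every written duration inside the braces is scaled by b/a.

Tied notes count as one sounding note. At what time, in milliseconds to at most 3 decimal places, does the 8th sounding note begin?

note 8 onset = 6b = 2000.0ms

1. 0.0ms @ 0 + 250.0ms (3/4)
2. 250.0ms @ 3/4 + 250.0ms (3/4)
3. 500.0ms @ 3/2 + 500.0ms (3/2)
4. 1000.0ms @ 3 + 250.0ms (3/4)
5. 1250.0ms @ 15/4 + 125.0ms (3/8)
6. 1375.0ms @ 33/8 + 125.0ms (3/8)
7. 1500.0ms @ 9/2 + 500.0ms (3/2)
8. 2000.0ms @ 6 + 250.0ms (3/4)
9. 2250.0ms @ 27/4 + 250.0ms (3/4)
10. 2500.0ms @ 15/2 + 500.0ms (3/2)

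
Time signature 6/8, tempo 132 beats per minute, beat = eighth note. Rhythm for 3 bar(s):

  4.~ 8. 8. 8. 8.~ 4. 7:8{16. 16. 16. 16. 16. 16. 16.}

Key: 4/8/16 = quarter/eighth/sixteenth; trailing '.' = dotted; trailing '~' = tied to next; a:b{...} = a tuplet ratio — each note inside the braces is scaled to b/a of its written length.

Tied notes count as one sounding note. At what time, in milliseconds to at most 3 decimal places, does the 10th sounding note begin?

note 10 onset = 114/7b = 7402.597ms

1. 0.0ms @ 0 + 2045.455ms (9/2)
2. 2045.455ms @ 9/2 + 681.818ms (3/2)
3. 2727.273ms @ 6 + 681.818ms (3/2)
4. 3409.091ms @ 15/2 + 2045.455ms (9/2)
5. 5454.545ms @ 12 + 389.61ms (6/7)
6. 5844.156ms @ 90/7 + 389.61ms (6/7)
7. 6233.766ms @ 96/7 + 389.61ms (6/7)
8. 6623.377ms @ 102/7 + 389.61ms (6/7)
9. 7012.987ms @ 108/7 + 389.61ms (6/7)
10. 7402.597ms @ 114/7 + 389.61ms (6/7)
11. 7792.208ms @ 120/7 + 389.61ms (6/7)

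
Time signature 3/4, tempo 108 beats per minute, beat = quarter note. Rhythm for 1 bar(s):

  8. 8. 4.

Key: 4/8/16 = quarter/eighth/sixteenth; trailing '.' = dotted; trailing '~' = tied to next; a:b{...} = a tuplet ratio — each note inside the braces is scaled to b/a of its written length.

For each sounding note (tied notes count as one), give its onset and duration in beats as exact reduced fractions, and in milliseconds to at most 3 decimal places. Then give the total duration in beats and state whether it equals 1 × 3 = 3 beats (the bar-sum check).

1) 0.0ms=0b +416.667ms=3/4b
2) 416.667ms=3/4b +416.667ms=3/4b
3) 833.333ms=3/2b +833.333ms=3/2b
Σ=3b of 3 (108bpm 3/4) — PASS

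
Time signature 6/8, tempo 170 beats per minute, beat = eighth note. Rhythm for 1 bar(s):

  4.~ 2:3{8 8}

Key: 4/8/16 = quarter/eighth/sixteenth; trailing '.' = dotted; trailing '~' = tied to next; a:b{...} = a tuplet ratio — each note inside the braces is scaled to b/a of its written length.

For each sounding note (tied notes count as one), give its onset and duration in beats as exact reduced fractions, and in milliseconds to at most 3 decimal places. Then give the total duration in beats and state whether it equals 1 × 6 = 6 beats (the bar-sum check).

1) 0.0ms=0b +1588.235ms=9/2b
2) 1588.235ms=9/2b +529.412ms=3/2b
Σ=6b of 6 (170bpm 6/8) — PASS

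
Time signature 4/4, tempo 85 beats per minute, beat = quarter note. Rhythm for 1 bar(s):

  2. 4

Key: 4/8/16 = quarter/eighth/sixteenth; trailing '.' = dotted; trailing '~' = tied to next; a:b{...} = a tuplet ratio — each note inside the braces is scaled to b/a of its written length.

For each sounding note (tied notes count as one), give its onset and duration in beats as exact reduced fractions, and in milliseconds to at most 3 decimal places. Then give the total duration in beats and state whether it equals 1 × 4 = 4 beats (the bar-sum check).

1) 0.0ms=0b +2117.647ms=3b
2) 2117.647ms=3b +705.882ms=1b
Σ=4b of 4 (85bpm 4/4) — PASS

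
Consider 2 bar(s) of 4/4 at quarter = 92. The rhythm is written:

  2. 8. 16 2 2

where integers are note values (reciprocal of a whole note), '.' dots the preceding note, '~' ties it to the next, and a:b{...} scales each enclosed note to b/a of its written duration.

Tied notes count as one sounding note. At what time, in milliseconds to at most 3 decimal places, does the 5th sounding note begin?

note 5 onset = 6b = 3913.043ms

1. 0.0ms @ 0 + 1956.522ms (3)
2. 1956.522ms @ 3 + 489.13ms (3/4)
3. 2445.652ms @ 15/4 + 163.043ms (1/4)
4. 2608.696ms @ 4 + 1304.348ms (2)
5. 3913.043ms @ 6 + 1304.348ms (2)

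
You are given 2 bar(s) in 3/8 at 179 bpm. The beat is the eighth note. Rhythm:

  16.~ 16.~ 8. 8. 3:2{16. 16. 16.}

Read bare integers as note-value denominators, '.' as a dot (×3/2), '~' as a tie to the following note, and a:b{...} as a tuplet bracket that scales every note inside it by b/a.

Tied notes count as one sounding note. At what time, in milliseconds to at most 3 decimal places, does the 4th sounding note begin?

1. 0.0ms @ 0 + 1005.587ms (3)
2. 1005.587ms @ 3 + 502.793ms (3/2)
3. 1508.38ms @ 9/2 + 167.598ms (1/2)
4. 1675.978ms @ 5 + 167.598ms (1/2)
5. 1843.575ms @ 11/2 + 167.598ms (1/2)

note 4 onset = 5b = 1675.978ms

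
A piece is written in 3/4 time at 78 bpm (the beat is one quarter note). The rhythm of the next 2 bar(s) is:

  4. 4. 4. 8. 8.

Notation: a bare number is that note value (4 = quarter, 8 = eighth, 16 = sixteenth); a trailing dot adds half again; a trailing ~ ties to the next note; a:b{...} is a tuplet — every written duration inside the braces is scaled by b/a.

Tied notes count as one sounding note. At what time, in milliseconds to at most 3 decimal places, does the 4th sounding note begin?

note 4 onset = 9/2b = 3461.538ms

1. 0.0ms @ 0 + 1153.846ms (3/2)
2. 1153.846ms @ 3/2 + 1153.846ms (3/2)
3. 2307.692ms @ 3 + 1153.846ms (3/2)
4. 3461.538ms @ 9/2 + 576.923ms (3/4)
5. 4038.462ms @ 21/4 + 576.923ms (3/4)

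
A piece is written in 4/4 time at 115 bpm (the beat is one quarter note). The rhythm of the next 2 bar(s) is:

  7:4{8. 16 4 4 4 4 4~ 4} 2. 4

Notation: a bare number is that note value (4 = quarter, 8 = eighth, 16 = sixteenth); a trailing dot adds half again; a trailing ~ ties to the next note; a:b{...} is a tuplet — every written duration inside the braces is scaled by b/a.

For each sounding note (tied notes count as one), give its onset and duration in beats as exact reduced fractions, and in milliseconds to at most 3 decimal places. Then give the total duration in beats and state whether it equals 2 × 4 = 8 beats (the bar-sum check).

1) 0.0ms=0b +223.602ms=3/7b
2) 223.602ms=3/7b +74.534ms=1/7b
3) 298.137ms=4/7b +298.137ms=4/7b
4) 596.273ms=8/7b +298.137ms=4/7b
5) 894.41ms=12/7b +298.137ms=4/7b
6) 1192.547ms=16/7b +298.137ms=4/7b
7) 1490.683ms=20/7b +596.273ms=8/7b
8) 2086.957ms=4b +1565.217ms=3b
9) 3652.174ms=7b +521.739ms=1b
Σ=8b of 8 (115bpm 4/4) — PASS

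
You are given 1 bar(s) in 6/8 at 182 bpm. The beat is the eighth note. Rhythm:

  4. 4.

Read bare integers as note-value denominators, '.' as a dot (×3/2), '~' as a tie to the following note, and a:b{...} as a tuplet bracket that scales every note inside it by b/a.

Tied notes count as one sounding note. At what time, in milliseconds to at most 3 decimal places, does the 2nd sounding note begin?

note 2 onset = 3b = 989.011ms

1. 0.0ms @ 0 + 989.011ms (3)
2. 989.011ms @ 3 + 989.011ms (3)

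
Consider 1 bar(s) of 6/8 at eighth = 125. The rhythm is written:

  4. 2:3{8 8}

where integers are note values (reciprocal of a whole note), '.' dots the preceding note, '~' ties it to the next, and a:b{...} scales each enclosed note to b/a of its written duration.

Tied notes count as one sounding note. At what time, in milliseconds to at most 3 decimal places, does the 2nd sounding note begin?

1. 0.0ms @ 0 + 1440.0ms (3)
2. 1440.0ms @ 3 + 720.0ms (3/2)
3. 2160.0ms @ 9/2 + 720.0ms (3/2)

note 2 onset = 3b = 1440.0ms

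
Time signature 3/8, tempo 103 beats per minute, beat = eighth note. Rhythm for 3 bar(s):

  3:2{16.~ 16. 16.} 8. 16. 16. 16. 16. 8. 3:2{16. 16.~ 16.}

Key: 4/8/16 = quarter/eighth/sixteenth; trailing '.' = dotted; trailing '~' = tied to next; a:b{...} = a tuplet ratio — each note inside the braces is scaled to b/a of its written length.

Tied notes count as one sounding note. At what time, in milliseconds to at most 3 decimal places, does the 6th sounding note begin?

note 6 onset = 9/2b = 2621.359ms

1. 0.0ms @ 0 + 582.524ms (1)
2. 582.524ms @ 1 + 291.262ms (1/2)
3. 873.786ms @ 3/2 + 873.786ms (3/2)
4. 1747.573ms @ 3 + 436.893ms (3/4)
5. 2184.466ms @ 15/4 + 436.893ms (3/4)
6. 2621.359ms @ 9/2 + 436.893ms (3/4)
7. 3058.252ms @ 21/4 + 436.893ms (3/4)
8. 3495.146ms @ 6 + 873.786ms (3/2)
9. 4368.932ms @ 15/2 + 291.262ms (1/2)
10. 4660.194ms @ 8 + 582.524ms (1)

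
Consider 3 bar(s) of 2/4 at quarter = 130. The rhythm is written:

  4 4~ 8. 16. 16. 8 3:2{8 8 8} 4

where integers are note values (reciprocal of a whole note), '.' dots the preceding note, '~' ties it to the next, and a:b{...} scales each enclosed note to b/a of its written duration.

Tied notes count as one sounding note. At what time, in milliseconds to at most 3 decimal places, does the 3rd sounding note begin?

1. 0.0ms @ 0 + 461.538ms (1)
2. 461.538ms @ 1 + 807.692ms (7/4)
3. 1269.231ms @ 11/4 + 173.077ms (3/8)
4. 1442.308ms @ 25/8 + 173.077ms (3/8)
5. 1615.385ms @ 7/2 + 230.769ms (1/2)
6. 1846.154ms @ 4 + 153.846ms (1/3)
7. 2000.0ms @ 13/3 + 153.846ms (1/3)
8. 2153.846ms @ 14/3 + 153.846ms (1/3)
9. 2307.692ms @ 5 + 461.538ms (1)

note 3 onset = 11/4b = 1269.231ms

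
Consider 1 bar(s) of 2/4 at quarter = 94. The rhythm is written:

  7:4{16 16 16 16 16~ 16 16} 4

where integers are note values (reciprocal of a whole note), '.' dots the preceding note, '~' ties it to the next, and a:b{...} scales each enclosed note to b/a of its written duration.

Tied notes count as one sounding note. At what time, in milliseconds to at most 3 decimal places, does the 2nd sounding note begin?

note 2 onset = 1/7b = 91.185ms

1. 0.0ms @ 0 + 91.185ms (1/7)
2. 91.185ms @ 1/7 + 91.185ms (1/7)
3. 182.371ms @ 2/7 + 91.185ms (1/7)
4. 273.556ms @ 3/7 + 91.185ms (1/7)
5. 364.742ms @ 4/7 + 182.371ms (2/7)
6. 547.112ms @ 6/7 + 91.185ms (1/7)
7. 638.298ms @ 1 + 638.298ms (1)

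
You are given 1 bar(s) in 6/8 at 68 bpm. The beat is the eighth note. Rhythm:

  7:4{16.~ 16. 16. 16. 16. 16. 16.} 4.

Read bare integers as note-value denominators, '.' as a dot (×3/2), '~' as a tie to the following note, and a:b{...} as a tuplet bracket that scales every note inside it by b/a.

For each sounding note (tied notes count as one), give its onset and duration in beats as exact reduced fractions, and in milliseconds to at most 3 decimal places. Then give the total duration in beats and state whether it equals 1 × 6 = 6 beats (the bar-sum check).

1) 0.0ms=0b +756.303ms=6/7b
2) 756.303ms=6/7b +378.151ms=3/7b
3) 1134.454ms=9/7b +378.151ms=3/7b
4) 1512.605ms=12/7b +378.151ms=3/7b
5) 1890.756ms=15/7b +378.151ms=3/7b
6) 2268.908ms=18/7b +378.151ms=3/7b
7) 2647.059ms=3b +2647.059ms=3b
Σ=6b of 6 (68bpm 6/8) — PASS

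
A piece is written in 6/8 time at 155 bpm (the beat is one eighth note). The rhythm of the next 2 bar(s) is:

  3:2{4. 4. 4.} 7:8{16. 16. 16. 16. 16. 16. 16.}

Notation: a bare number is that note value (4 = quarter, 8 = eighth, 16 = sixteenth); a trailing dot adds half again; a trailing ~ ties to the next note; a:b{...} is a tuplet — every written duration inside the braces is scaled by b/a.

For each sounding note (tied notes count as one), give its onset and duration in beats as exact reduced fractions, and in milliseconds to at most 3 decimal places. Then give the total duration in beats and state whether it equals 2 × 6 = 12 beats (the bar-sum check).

1) 0.0ms=0b +774.194ms=2b
2) 774.194ms=2b +774.194ms=2b
3) 1548.387ms=4b +774.194ms=2b
4) 2322.581ms=6b +331.797ms=6/7b
5) 2654.378ms=48/7b +331.797ms=6/7b
6) 2986.175ms=54/7b +331.797ms=6/7b
7) 3317.972ms=60/7b +331.797ms=6/7b
8) 3649.77ms=66/7b +331.797ms=6/7b
9) 3981.567ms=72/7b +331.797ms=6/7b
10) 4313.364ms=78/7b +331.797ms=6/7b
Σ=12b of 12 (155bpm 6/8) — PASS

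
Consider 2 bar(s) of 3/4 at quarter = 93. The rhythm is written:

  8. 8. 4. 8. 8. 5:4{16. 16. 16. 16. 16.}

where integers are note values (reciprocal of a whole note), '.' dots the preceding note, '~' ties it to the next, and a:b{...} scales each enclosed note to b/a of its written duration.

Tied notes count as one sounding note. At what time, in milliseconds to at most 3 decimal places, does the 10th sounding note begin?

note 10 onset = 57/10b = 3677.419ms

1. 0.0ms @ 0 + 483.871ms (3/4)
2. 483.871ms @ 3/4 + 483.871ms (3/4)
3. 967.742ms @ 3/2 + 967.742ms (3/2)
4. 1935.484ms @ 3 + 483.871ms (3/4)
5. 2419.355ms @ 15/4 + 483.871ms (3/4)
6. 2903.226ms @ 9/2 + 193.548ms (3/10)
7. 3096.774ms @ 24/5 + 193.548ms (3/10)
8. 3290.323ms @ 51/10 + 193.548ms (3/10)
9. 3483.871ms @ 27/5 + 193.548ms (3/10)
10. 3677.419ms @ 57/10 + 193.548ms (3/10)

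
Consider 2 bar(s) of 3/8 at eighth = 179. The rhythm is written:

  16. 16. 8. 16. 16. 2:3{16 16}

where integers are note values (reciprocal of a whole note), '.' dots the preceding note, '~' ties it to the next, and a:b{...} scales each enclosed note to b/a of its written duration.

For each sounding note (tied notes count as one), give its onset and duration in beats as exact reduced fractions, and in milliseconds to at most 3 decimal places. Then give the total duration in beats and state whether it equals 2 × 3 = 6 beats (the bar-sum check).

1) 0.0ms=0b +251.397ms=3/4b
2) 251.397ms=3/4b +251.397ms=3/4b
3) 502.793ms=3/2b +502.793ms=3/2b
4) 1005.587ms=3b +251.397ms=3/4b
5) 1256.983ms=15/4b +251.397ms=3/4b
6) 1508.38ms=9/2b +251.397ms=3/4b
7) 1759.777ms=21/4b +251.397ms=3/4b
Σ=6b of 6 (179bpm 3/8) — PASS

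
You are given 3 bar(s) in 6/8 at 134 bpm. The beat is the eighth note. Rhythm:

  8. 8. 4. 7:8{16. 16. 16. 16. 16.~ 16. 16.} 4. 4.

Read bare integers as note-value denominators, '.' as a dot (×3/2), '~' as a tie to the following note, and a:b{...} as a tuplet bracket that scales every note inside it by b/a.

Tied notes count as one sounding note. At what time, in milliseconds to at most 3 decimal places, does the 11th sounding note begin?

1. 0.0ms @ 0 + 671.642ms (3/2)
2. 671.642ms @ 3/2 + 671.642ms (3/2)
3. 1343.284ms @ 3 + 1343.284ms (3)
4. 2686.567ms @ 6 + 383.795ms (6/7)
5. 3070.362ms @ 48/7 + 383.795ms (6/7)
6. 3454.158ms @ 54/7 + 383.795ms (6/7)
7. 3837.953ms @ 60/7 + 383.795ms (6/7)
8. 4221.748ms @ 66/7 + 767.591ms (12/7)
9. 4989.339ms @ 78/7 + 383.795ms (6/7)
10. 5373.134ms @ 12 + 1343.284ms (3)
11. 6716.418ms @ 15 + 1343.284ms (3)

note 11 onset = 15b = 6716.418ms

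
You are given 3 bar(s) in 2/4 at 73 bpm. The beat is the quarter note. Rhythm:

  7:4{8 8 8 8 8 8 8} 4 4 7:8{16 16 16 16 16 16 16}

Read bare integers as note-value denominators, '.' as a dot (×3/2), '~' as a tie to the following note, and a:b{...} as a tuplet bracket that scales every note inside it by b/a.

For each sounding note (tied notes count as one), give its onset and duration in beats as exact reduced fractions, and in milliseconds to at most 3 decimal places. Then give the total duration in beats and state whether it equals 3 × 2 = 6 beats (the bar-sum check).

1) 0.0ms=0b +234.834ms=2/7b
2) 234.834ms=2/7b +234.834ms=2/7b
3) 469.667ms=4/7b +234.834ms=2/7b
4) 704.501ms=6/7b +234.834ms=2/7b
5) 939.335ms=8/7b +234.834ms=2/7b
6) 1174.168ms=10/7b +234.834ms=2/7b
7) 1409.002ms=12/7b +234.834ms=2/7b
8) 1643.836ms=2b +821.918ms=1b
9) 2465.753ms=3b +821.918ms=1b
10) 3287.671ms=4b +234.834ms=2/7b
11) 3522.505ms=30/7b +234.834ms=2/7b
12) 3757.339ms=32/7b +234.834ms=2/7b
13) 3992.172ms=34/7b +234.834ms=2/7b
14) 4227.006ms=36/7b +234.834ms=2/7b
15) 4461.84ms=38/7b +234.834ms=2/7b
16) 4696.673ms=40/7b +234.834ms=2/7b
Σ=6b of 6 (73bpm 2/4) — PASS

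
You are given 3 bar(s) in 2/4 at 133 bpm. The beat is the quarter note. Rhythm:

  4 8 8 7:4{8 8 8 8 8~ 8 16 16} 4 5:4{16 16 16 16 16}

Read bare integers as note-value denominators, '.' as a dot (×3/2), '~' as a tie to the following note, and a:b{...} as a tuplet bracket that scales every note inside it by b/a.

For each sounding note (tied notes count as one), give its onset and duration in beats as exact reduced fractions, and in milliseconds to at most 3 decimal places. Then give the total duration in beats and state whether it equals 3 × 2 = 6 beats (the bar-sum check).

1) 0.0ms=0b +451.128ms=1b
2) 451.128ms=1b +225.564ms=1/2b
3) 676.692ms=3/2b +225.564ms=1/2b
4) 902.256ms=2b +128.894ms=2/7b
5) 1031.149ms=16/7b +128.894ms=2/7b
6) 1160.043ms=18/7b +128.894ms=2/7b
7) 1288.937ms=20/7b +128.894ms=2/7b
8) 1417.83ms=22/7b +257.787ms=4/7b
9) 1675.618ms=26/7b +64.447ms=1/7b
10) 1740.064ms=27/7b +64.447ms=1/7b
11) 1804.511ms=4b +451.128ms=1b
12) 2255.639ms=5b +90.226ms=1/5b
13) 2345.865ms=26/5b +90.226ms=1/5b
14) 2436.09ms=27/5b +90.226ms=1/5b
15) 2526.316ms=28/5b +90.226ms=1/5b
16) 2616.541ms=29/5b +90.226ms=1/5b
Σ=6b of 6 (133bpm 2/4) — PASS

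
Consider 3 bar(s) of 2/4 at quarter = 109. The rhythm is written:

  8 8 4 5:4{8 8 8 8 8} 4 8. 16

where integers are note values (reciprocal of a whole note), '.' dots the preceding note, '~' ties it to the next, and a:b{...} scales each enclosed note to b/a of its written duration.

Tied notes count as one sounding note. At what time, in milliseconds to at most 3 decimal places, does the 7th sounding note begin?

note 7 onset = 16/5b = 1761.468ms

1. 0.0ms @ 0 + 275.229ms (1/2)
2. 275.229ms @ 1/2 + 275.229ms (1/2)
3. 550.459ms @ 1 + 550.459ms (1)
4. 1100.917ms @ 2 + 220.183ms (2/5)
5. 1321.101ms @ 12/5 + 220.183ms (2/5)
6. 1541.284ms @ 14/5 + 220.183ms (2/5)
7. 1761.468ms @ 16/5 + 220.183ms (2/5)
8. 1981.651ms @ 18/5 + 220.183ms (2/5)
9. 2201.835ms @ 4 + 550.459ms (1)
10. 2752.294ms @ 5 + 412.844ms (3/4)
11. 3165.138ms @ 23/4 + 137.615ms (1/4)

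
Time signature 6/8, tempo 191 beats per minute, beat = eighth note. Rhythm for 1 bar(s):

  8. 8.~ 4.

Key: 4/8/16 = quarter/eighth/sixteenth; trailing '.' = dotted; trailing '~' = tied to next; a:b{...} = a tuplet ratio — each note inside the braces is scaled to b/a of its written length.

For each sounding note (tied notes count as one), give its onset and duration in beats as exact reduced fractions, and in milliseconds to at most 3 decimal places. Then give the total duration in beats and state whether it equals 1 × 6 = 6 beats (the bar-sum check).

1) 0.0ms=0b +471.204ms=3/2b
2) 471.204ms=3/2b +1413.613ms=9/2b
Σ=6b of 6 (191bpm 6/8) — PASS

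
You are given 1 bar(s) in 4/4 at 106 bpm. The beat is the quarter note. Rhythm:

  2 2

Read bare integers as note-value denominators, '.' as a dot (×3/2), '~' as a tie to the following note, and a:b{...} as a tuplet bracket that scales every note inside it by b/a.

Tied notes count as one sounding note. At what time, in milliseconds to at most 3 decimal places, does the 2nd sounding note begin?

note 2 onset = 2b = 1132.075ms

1. 0.0ms @ 0 + 1132.075ms (2)
2. 1132.075ms @ 2 + 1132.075ms (2)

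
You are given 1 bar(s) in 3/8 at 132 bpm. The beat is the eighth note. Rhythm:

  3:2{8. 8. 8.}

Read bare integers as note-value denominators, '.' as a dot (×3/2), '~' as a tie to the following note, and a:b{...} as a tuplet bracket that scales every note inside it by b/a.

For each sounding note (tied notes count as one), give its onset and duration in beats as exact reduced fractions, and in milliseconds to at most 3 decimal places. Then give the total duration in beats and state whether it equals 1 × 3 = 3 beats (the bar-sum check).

1) 0.0ms=0b +454.545ms=1b
2) 454.545ms=1b +454.545ms=1b
3) 909.091ms=2b +454.545ms=1b
Σ=3b of 3 (132bpm 3/8) — PASS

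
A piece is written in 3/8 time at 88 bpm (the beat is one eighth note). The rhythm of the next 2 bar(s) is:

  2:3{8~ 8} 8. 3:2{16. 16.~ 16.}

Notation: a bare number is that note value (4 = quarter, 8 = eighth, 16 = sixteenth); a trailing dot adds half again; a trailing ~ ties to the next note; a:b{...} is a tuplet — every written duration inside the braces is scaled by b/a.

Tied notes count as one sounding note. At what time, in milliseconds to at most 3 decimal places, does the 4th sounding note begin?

1. 0.0ms @ 0 + 2045.455ms (3)
2. 2045.455ms @ 3 + 1022.727ms (3/2)
3. 3068.182ms @ 9/2 + 340.909ms (1/2)
4. 3409.091ms @ 5 + 681.818ms (1)

note 4 onset = 5b = 3409.091ms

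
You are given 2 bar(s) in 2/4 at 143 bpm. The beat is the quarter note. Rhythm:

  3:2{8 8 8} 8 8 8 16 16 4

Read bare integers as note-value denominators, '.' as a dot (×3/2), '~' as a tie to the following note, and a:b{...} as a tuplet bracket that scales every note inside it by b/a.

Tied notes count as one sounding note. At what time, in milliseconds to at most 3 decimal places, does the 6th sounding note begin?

note 6 onset = 2b = 839.161ms

1. 0.0ms @ 0 + 139.86ms (1/3)
2. 139.86ms @ 1/3 + 139.86ms (1/3)
3. 279.72ms @ 2/3 + 139.86ms (1/3)
4. 419.58ms @ 1 + 209.79ms (1/2)
5. 629.371ms @ 3/2 + 209.79ms (1/2)
6. 839.161ms @ 2 + 209.79ms (1/2)
7. 1048.951ms @ 5/2 + 104.895ms (1/4)
8. 1153.846ms @ 11/4 + 104.895ms (1/4)
9. 1258.741ms @ 3 + 419.58ms (1)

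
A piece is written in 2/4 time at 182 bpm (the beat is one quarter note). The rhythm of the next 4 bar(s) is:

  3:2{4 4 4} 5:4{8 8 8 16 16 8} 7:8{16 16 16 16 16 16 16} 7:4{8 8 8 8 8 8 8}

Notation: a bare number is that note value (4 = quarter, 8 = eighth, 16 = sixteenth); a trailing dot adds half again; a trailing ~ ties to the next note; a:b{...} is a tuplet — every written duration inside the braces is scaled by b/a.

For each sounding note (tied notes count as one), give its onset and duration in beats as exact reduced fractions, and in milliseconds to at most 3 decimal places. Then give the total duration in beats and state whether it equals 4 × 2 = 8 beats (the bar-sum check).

1) 0.0ms=0b +219.78ms=2/3b
2) 219.78ms=2/3b +219.78ms=2/3b
3) 439.56ms=4/3b +219.78ms=2/3b
4) 659.341ms=2b +131.868ms=2/5b
5) 791.209ms=12/5b +131.868ms=2/5b
6) 923.077ms=14/5b +131.868ms=2/5b
7) 1054.945ms=16/5b +65.934ms=1/5b
8) 1120.879ms=17/5b +65.934ms=1/5b
9) 1186.813ms=18/5b +131.868ms=2/5b
10) 1318.681ms=4b +94.192ms=2/7b
11) 1412.873ms=30/7b +94.192ms=2/7b
12) 1507.064ms=32/7b +94.192ms=2/7b
13) 1601.256ms=34/7b +94.192ms=2/7b
14) 1695.447ms=36/7b +94.192ms=2/7b
15) 1789.639ms=38/7b +94.192ms=2/7b
16) 1883.83ms=40/7b +94.192ms=2/7b
17) 1978.022ms=6b +94.192ms=2/7b
18) 2072.214ms=44/7b +94.192ms=2/7b
19) 2166.405ms=46/7b +94.192ms=2/7b
20) 2260.597ms=48/7b +94.192ms=2/7b
21) 2354.788ms=50/7b +94.192ms=2/7b
22) 2448.98ms=52/7b +94.192ms=2/7b
23) 2543.171ms=54/7b +94.192ms=2/7b
Σ=8b of 8 (182bpm 2/4) — PASS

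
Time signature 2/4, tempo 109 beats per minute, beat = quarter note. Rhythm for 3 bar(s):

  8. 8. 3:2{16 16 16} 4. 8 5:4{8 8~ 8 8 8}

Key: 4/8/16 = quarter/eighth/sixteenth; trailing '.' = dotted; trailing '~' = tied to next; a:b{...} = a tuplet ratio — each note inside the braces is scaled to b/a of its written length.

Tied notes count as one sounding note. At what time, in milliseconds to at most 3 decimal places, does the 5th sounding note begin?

note 5 onset = 11/6b = 1009.174ms

1. 0.0ms @ 0 + 412.844ms (3/4)
2. 412.844ms @ 3/4 + 412.844ms (3/4)
3. 825.688ms @ 3/2 + 91.743ms (1/6)
4. 917.431ms @ 5/3 + 91.743ms (1/6)
5. 1009.174ms @ 11/6 + 91.743ms (1/6)
6. 1100.917ms @ 2 + 825.688ms (3/2)
7. 1926.606ms @ 7/2 + 275.229ms (1/2)
8. 2201.835ms @ 4 + 220.183ms (2/5)
9. 2422.018ms @ 22/5 + 440.367ms (4/5)
10. 2862.385ms @ 26/5 + 220.183ms (2/5)
11. 3082.569ms @ 28/5 + 220.183ms (2/5)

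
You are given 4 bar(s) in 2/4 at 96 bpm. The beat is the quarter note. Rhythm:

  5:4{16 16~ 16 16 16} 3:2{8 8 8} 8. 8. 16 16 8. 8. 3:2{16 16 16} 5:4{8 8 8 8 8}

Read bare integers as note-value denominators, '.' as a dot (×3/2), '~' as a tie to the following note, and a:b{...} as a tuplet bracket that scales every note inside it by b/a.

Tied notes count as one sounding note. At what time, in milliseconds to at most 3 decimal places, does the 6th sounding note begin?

note 6 onset = 4/3b = 833.333ms

1. 0.0ms @ 0 + 125.0ms (1/5)
2. 125.0ms @ 1/5 + 250.0ms (2/5)
3. 375.0ms @ 3/5 + 125.0ms (1/5)
4. 500.0ms @ 4/5 + 125.0ms (1/5)
5. 625.0ms @ 1 + 208.333ms (1/3)
6. 833.333ms @ 4/3 + 208.333ms (1/3)
7. 1041.667ms @ 5/3 + 208.333ms (1/3)
8. 1250.0ms @ 2 + 468.75ms (3/4)
9. 1718.75ms @ 11/4 + 468.75ms (3/4)
10. 2187.5ms @ 7/2 + 156.25ms (1/4)
11. 2343.75ms @ 15/4 + 156.25ms (1/4)
12. 2500.0ms @ 4 + 468.75ms (3/4)
13. 2968.75ms @ 19/4 + 468.75ms (3/4)
14. 3437.5ms @ 11/2 + 104.167ms (1/6)
15. 3541.667ms @ 17/3 + 104.167ms (1/6)
16. 3645.833ms @ 35/6 + 104.167ms (1/6)
17. 3750.0ms @ 6 + 250.0ms (2/5)
18. 4000.0ms @ 32/5 + 250.0ms (2/5)
19. 4250.0ms @ 34/5 + 250.0ms (2/5)
20. 4500.0ms @ 36/5 + 250.0ms (2/5)
21. 4750.0ms @ 38/5 + 250.0ms (2/5)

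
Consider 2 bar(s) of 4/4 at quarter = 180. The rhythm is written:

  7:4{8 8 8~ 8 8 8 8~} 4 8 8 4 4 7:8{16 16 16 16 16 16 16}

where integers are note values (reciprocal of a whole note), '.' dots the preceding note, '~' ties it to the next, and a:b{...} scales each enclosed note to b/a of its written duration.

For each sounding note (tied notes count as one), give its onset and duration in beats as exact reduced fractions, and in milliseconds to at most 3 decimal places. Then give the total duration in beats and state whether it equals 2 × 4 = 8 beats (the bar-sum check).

1) 0.0ms=0b +95.238ms=2/7b
2) 95.238ms=2/7b +95.238ms=2/7b
3) 190.476ms=4/7b +190.476ms=4/7b
4) 380.952ms=8/7b +95.238ms=2/7b
5) 476.19ms=10/7b +95.238ms=2/7b
6) 571.429ms=12/7b +428.571ms=9/7b
7) 1000.0ms=3b +166.667ms=1/2b
8) 1166.667ms=7/2b +166.667ms=1/2b
9) 1333.333ms=4b +333.333ms=1b
10) 1666.667ms=5b +333.333ms=1b
11) 2000.0ms=6b +95.238ms=2/7b
12) 2095.238ms=44/7b +95.238ms=2/7b
13) 2190.476ms=46/7b +95.238ms=2/7b
14) 2285.714ms=48/7b +95.238ms=2/7b
15) 2380.952ms=50/7b +95.238ms=2/7b
16) 2476.19ms=52/7b +95.238ms=2/7b
17) 2571.429ms=54/7b +95.238ms=2/7b
Σ=8b of 8 (180bpm 4/4) — PASS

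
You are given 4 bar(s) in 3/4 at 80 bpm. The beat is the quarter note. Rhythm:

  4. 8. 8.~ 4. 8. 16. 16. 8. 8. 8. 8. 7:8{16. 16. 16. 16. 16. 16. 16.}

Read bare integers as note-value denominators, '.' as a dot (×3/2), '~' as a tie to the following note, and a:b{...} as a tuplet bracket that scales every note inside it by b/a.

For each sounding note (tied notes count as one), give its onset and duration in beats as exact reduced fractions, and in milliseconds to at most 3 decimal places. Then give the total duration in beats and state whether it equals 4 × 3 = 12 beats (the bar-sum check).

1) 0.0ms=0b +1125.0ms=3/2b
2) 1125.0ms=3/2b +562.5ms=3/4b
3) 1687.5ms=9/4b +1687.5ms=9/4b
4) 3375.0ms=9/2b +562.5ms=3/4b
5) 3937.5ms=21/4b +281.25ms=3/8b
6) 4218.75ms=45/8b +281.25ms=3/8b
7) 4500.0ms=6b +562.5ms=3/4b
8) 5062.5ms=27/4b +562.5ms=3/4b
9) 5625.0ms=15/2b +562.5ms=3/4b
10) 6187.5ms=33/4b +562.5ms=3/4b
11) 6750.0ms=9b +321.429ms=3/7b
12) 7071.429ms=66/7b +321.429ms=3/7b
13) 7392.857ms=69/7b +321.429ms=3/7b
14) 7714.286ms=72/7b +321.429ms=3/7b
15) 8035.714ms=75/7b +321.429ms=3/7b
16) 8357.143ms=78/7b +321.429ms=3/7b
17) 8678.571ms=81/7b +321.429ms=3/7b
Σ=12b of 12 (80bpm 3/4) — PASS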